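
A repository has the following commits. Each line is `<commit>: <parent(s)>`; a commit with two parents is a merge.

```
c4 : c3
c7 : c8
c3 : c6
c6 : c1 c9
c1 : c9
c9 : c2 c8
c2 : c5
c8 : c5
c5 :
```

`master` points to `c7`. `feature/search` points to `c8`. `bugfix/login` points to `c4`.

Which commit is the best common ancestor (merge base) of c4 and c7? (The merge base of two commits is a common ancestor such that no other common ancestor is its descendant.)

c8

Ancestors of c4: {c1, c2, c3, c4, c5, c6, c8, c9}.
Ancestors of c7: {c5, c7, c8}.
Common ancestors: {c5, c8}.
Among these, c8 is not an ancestor of any other common ancestor — it is the merge base.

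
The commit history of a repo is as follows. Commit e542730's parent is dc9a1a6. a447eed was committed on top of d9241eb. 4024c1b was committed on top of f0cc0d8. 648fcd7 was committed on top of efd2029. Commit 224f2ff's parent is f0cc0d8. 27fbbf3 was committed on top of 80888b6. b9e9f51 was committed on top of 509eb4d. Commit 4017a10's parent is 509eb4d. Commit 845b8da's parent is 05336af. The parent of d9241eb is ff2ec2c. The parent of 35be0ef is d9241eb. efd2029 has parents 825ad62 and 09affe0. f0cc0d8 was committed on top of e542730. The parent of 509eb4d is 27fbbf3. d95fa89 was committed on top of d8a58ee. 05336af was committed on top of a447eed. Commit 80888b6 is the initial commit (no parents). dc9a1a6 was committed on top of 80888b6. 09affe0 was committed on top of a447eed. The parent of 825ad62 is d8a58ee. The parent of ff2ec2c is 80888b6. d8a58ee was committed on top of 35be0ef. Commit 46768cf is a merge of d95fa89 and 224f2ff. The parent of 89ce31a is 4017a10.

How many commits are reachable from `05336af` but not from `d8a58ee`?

Reachable from 05336af: {05336af, 80888b6, a447eed, d9241eb, ff2ec2c}.
Reachable from d8a58ee: {35be0ef, 80888b6, d8a58ee, d9241eb, ff2ec2c}.
In 05336af's history but not d8a58ee's: {05336af, a447eed} — 2 commits.

2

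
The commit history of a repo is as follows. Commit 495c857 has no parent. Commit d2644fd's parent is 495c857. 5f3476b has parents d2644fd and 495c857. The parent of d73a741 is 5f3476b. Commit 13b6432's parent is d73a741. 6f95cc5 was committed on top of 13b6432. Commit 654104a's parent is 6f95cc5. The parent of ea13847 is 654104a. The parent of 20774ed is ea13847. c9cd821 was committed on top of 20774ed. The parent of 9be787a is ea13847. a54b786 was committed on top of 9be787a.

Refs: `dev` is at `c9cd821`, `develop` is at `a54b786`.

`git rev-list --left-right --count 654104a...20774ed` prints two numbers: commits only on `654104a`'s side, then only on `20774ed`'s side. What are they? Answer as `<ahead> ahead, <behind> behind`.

Reachable from 654104a: {13b6432, 495c857, 5f3476b, 654104a, 6f95cc5, d2644fd, d73a741}.
Reachable from 20774ed: {13b6432, 20774ed, 495c857, 5f3476b, 654104a, 6f95cc5, d2644fd, d73a741, ea13847}.
Only in 654104a's history (ahead): {} — 0.
Only in 20774ed's history (behind): {20774ed, ea13847} — 2.

0 ahead, 2 behind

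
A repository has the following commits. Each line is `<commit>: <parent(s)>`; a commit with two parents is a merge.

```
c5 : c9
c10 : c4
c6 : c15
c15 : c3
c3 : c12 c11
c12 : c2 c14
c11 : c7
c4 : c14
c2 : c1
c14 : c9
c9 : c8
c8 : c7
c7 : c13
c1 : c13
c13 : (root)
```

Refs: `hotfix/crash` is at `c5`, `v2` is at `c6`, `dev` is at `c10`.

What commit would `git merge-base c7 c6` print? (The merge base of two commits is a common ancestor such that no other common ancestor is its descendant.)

c7

Ancestors of c7: {c13, c7}.
Ancestors of c6: {c1, c11, c12, c13, c14, c15, c2, c3, c6, c7, c8, c9}.
Common ancestors: {c13, c7}.
Among these, c7 is not an ancestor of any other common ancestor — it is the merge base.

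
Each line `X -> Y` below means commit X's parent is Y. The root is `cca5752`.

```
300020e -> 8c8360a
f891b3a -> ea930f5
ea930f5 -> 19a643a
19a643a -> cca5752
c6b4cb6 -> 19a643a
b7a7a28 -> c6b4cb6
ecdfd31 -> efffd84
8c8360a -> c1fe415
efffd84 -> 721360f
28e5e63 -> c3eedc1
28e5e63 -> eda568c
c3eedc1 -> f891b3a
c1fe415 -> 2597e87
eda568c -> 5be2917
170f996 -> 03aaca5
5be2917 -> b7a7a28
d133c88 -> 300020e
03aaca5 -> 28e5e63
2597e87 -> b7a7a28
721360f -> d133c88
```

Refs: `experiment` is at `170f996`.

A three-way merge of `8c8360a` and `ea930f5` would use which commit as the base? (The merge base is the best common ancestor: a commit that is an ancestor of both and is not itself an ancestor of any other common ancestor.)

19a643a

Ancestors of 8c8360a: {19a643a, 2597e87, 8c8360a, b7a7a28, c1fe415, c6b4cb6, cca5752}.
Ancestors of ea930f5: {19a643a, cca5752, ea930f5}.
Common ancestors: {19a643a, cca5752}.
Among these, 19a643a is not an ancestor of any other common ancestor — it is the merge base.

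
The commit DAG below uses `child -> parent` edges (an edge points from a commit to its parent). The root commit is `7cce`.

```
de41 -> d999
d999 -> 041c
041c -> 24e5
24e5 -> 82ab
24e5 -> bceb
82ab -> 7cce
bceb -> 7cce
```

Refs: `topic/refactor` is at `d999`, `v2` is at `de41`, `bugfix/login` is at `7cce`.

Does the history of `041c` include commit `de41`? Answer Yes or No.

No

Ancestors of 041c: {041c, 24e5, 7cce, 82ab, bceb}.
de41 is not in that set, so it is not an ancestor of 041c.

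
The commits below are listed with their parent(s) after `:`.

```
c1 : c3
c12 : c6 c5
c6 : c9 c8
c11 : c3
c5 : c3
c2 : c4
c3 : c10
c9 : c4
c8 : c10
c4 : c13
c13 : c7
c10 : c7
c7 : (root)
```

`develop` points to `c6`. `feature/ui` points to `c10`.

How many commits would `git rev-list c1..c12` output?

Reachable from c12: {c10, c12, c13, c3, c4, c5, c6, c7, c8, c9}.
Reachable from c1: {c1, c10, c3, c7}.
In c12's history but not c1's: {c12, c13, c4, c5, c6, c8, c9} — 7 commits.

7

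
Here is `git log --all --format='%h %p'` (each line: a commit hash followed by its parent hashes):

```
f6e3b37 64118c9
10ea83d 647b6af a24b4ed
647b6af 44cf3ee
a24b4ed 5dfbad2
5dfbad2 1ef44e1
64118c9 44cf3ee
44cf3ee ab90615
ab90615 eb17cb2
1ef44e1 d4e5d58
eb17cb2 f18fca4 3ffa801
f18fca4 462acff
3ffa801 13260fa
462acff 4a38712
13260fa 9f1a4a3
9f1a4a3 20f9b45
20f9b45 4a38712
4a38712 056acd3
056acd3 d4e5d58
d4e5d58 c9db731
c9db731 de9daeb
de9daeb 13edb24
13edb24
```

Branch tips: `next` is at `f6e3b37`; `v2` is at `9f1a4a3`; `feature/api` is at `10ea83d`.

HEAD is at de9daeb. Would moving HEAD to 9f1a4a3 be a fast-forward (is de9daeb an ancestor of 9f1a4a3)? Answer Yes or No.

Yes

A fast-forward from de9daeb to 9f1a4a3 is possible iff de9daeb is an ancestor of 9f1a4a3.
Ancestors of 9f1a4a3: {056acd3, 13edb24, 20f9b45, 4a38712, 9f1a4a3, c9db731, d4e5d58, de9daeb}.
de9daeb is among them, so fast-forward is possible.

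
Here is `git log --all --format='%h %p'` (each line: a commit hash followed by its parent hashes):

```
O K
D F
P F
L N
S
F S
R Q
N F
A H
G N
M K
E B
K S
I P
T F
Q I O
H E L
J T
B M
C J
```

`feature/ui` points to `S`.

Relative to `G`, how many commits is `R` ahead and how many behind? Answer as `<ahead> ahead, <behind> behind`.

6 ahead, 2 behind

Reachable from R: {F, I, K, O, P, Q, R, S}.
Reachable from G: {F, G, N, S}.
Only in R's history (ahead): {I, K, O, P, Q, R} — 6.
Only in G's history (behind): {G, N} — 2.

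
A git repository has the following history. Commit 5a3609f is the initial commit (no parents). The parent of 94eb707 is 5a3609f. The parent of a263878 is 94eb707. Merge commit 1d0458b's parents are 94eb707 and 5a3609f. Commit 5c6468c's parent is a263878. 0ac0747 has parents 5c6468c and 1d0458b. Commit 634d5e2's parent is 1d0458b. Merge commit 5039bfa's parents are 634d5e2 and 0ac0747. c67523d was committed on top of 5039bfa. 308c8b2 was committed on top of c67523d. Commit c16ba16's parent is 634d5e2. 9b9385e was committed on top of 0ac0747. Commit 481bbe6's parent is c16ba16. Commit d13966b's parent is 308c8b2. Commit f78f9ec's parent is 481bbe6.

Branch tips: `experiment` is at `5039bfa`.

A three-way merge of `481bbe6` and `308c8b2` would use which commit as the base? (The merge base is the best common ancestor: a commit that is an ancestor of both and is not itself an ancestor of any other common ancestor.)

Ancestors of 481bbe6: {1d0458b, 481bbe6, 5a3609f, 634d5e2, 94eb707, c16ba16}.
Ancestors of 308c8b2: {0ac0747, 1d0458b, 308c8b2, 5039bfa, 5a3609f, 5c6468c, 634d5e2, 94eb707, a263878, c67523d}.
Common ancestors: {1d0458b, 5a3609f, 634d5e2, 94eb707}.
Among these, 634d5e2 is not an ancestor of any other common ancestor — it is the merge base.

634d5e2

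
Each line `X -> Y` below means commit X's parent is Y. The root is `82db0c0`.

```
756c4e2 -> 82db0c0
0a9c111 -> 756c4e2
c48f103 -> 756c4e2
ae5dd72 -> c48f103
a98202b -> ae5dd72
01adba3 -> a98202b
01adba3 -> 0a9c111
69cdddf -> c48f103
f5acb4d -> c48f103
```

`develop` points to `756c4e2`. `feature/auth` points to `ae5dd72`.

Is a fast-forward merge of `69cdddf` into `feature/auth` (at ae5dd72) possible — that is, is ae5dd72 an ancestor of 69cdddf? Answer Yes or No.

No

A fast-forward from ae5dd72 to 69cdddf is possible iff ae5dd72 is an ancestor of 69cdddf.
Ancestors of 69cdddf: {69cdddf, 756c4e2, 82db0c0, c48f103}.
ae5dd72 is not among them, so fast-forward is not possible.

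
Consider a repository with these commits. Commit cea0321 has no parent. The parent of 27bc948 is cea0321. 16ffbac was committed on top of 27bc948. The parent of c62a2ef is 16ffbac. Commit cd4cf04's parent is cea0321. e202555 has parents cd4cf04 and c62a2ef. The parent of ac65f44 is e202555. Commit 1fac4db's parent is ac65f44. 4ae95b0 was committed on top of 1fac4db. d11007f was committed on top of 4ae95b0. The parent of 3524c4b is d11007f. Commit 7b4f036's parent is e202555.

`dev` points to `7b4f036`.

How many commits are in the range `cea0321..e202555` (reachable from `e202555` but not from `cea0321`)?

Reachable from e202555: {16ffbac, 27bc948, c62a2ef, cd4cf04, cea0321, e202555}.
Reachable from cea0321: {cea0321}.
In e202555's history but not cea0321's: {16ffbac, 27bc948, c62a2ef, cd4cf04, e202555} — 5 commits.

5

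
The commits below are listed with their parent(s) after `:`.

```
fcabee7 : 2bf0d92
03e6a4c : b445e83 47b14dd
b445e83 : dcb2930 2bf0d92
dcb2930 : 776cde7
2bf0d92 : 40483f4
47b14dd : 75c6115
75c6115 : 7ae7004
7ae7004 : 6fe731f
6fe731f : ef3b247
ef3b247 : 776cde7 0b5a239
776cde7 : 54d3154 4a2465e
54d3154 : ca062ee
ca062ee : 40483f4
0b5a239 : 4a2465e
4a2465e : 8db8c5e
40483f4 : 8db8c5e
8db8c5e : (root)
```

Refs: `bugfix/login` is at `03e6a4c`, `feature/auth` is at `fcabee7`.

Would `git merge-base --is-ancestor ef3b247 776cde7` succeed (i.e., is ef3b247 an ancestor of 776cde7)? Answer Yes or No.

Ancestors of 776cde7: {40483f4, 4a2465e, 54d3154, 776cde7, 8db8c5e, ca062ee}.
ef3b247 is not in that set, so it is not an ancestor of 776cde7.

No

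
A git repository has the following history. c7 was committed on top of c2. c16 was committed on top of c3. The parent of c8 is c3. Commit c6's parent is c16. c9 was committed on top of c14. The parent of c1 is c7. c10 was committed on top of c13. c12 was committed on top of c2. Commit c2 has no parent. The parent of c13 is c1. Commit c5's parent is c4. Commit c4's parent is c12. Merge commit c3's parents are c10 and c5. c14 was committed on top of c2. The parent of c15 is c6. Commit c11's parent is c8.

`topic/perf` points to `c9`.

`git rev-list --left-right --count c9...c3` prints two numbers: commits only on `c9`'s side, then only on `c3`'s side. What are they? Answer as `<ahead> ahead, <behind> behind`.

2 ahead, 8 behind

Reachable from c9: {c14, c2, c9}.
Reachable from c3: {c1, c10, c12, c13, c2, c3, c4, c5, c7}.
Only in c9's history (ahead): {c14, c9} — 2.
Only in c3's history (behind): {c1, c10, c12, c13, c3, c4, c5, c7} — 8.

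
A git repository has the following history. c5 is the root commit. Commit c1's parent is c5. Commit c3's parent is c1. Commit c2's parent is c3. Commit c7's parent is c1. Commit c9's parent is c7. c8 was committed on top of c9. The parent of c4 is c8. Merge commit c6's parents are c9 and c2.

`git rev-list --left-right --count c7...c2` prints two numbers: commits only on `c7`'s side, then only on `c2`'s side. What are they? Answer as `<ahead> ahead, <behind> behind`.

1 ahead, 2 behind

Reachable from c7: {c1, c5, c7}.
Reachable from c2: {c1, c2, c3, c5}.
Only in c7's history (ahead): {c7} — 1.
Only in c2's history (behind): {c2, c3} — 2.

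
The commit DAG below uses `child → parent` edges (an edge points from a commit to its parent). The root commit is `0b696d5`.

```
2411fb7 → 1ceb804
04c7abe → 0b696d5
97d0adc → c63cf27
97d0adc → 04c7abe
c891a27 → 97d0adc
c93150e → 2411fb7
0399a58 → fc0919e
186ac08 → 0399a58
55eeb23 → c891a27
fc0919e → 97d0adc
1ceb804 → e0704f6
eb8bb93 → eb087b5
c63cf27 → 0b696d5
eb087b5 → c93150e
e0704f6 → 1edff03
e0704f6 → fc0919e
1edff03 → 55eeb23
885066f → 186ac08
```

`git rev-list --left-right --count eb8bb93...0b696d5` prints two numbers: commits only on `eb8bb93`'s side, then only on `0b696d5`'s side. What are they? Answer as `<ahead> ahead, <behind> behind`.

Reachable from eb8bb93: {04c7abe, 0b696d5, 1ceb804, 1edff03, 2411fb7, 55eeb23, 97d0adc, c63cf27, c891a27, c93150e, e0704f6, eb087b5, eb8bb93, fc0919e}.
Reachable from 0b696d5: {0b696d5}.
Only in eb8bb93's history (ahead): {04c7abe, 1ceb804, 1edff03, 2411fb7, 55eeb23, 97d0adc, c63cf27, c891a27, c93150e, e0704f6, eb087b5, eb8bb93, fc0919e} — 13.
Only in 0b696d5's history (behind): {} — 0.

13 ahead, 0 behind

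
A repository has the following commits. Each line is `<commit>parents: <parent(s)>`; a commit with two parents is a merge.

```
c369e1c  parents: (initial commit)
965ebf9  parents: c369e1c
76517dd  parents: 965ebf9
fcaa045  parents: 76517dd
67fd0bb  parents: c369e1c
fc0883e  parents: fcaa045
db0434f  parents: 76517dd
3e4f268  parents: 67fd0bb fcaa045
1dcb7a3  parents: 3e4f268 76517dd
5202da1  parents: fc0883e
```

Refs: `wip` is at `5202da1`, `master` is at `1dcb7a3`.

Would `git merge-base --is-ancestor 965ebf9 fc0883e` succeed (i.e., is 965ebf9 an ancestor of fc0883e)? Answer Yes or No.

Yes

Ancestors of fc0883e (commits reachable by following parents): {76517dd, 965ebf9, c369e1c, fc0883e, fcaa045}.
965ebf9 is in that set, so it is an ancestor of fc0883e.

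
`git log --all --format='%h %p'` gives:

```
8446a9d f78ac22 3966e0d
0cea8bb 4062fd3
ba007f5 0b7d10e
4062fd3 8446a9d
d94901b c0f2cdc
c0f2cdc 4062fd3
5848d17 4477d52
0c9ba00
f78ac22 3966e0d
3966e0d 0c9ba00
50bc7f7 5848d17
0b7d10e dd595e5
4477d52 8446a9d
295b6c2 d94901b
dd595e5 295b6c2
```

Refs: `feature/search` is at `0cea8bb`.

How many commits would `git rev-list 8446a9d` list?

4

Walking parent pointers from 8446a9d: reachable set = {0c9ba00, 3966e0d, 8446a9d, f78ac22}.
That is 4 commits.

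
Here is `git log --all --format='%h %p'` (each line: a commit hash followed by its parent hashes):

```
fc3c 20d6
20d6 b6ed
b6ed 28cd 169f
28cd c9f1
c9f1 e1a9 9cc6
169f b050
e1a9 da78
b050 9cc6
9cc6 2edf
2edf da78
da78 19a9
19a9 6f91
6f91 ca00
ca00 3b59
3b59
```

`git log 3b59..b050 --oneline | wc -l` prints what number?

Reachable from b050: {19a9, 2edf, 3b59, 6f91, 9cc6, b050, ca00, da78}.
Reachable from 3b59: {3b59}.
In b050's history but not 3b59's: {19a9, 2edf, 6f91, 9cc6, b050, ca00, da78} — 7 commits.

7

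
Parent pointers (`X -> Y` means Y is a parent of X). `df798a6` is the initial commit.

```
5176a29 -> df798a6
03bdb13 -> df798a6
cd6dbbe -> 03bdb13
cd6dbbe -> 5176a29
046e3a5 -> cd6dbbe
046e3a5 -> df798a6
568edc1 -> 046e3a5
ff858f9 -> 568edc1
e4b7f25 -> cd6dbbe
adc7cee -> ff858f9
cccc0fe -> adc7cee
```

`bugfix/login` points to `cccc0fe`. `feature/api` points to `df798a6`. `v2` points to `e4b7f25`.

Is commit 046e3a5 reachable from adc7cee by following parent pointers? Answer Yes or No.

Yes

Ancestors of adc7cee (commits reachable by following parents): {03bdb13, 046e3a5, 5176a29, 568edc1, adc7cee, cd6dbbe, df798a6, ff858f9}.
046e3a5 is in that set, so it is an ancestor of adc7cee.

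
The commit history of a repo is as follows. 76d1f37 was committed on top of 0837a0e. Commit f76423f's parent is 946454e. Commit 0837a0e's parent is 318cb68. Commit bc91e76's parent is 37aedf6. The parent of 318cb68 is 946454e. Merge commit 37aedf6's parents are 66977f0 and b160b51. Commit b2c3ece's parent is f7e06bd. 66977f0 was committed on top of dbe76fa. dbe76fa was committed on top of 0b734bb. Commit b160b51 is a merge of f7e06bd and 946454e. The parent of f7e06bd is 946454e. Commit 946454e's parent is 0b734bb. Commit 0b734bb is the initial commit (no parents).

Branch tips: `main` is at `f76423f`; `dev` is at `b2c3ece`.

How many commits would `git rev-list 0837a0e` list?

4

Walking parent pointers from 0837a0e: reachable set = {0837a0e, 0b734bb, 318cb68, 946454e}.
That is 4 commits.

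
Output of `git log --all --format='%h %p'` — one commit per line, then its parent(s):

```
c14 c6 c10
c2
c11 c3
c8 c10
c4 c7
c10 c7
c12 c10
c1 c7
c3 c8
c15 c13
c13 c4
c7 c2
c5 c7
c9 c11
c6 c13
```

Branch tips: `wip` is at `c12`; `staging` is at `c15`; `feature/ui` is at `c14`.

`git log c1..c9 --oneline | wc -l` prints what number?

5

Reachable from c9: {c10, c11, c2, c3, c7, c8, c9}.
Reachable from c1: {c1, c2, c7}.
In c9's history but not c1's: {c10, c11, c3, c8, c9} — 5 commits.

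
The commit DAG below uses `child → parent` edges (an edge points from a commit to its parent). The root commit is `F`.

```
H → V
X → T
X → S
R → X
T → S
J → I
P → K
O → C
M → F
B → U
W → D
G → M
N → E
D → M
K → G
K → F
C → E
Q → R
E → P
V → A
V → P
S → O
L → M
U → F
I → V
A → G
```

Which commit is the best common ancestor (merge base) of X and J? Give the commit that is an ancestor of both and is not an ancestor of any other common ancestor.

P

Ancestors of X: {C, E, F, G, K, M, O, P, S, T, X}.
Ancestors of J: {A, F, G, I, J, K, M, P, V}.
Common ancestors: {F, G, K, M, P}.
Among these, P is not an ancestor of any other common ancestor — it is the merge base.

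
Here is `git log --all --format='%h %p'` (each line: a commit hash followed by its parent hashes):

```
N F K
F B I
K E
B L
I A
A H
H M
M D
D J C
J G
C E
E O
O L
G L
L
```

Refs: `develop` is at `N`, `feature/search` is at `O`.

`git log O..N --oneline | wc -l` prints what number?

13

Reachable from N: {A, B, C, D, E, F, G, H, I, J, K, L, M, N, O}.
Reachable from O: {L, O}.
In N's history but not O's: {A, B, C, D, E, F, G, H, I, J, K, M, N} — 13 commits.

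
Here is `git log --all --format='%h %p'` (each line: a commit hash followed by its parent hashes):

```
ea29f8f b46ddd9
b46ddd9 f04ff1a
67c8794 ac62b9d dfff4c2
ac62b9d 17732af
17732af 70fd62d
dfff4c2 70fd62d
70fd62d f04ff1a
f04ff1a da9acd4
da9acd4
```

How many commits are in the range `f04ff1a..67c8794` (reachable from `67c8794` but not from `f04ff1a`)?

5

Reachable from 67c8794: {17732af, 67c8794, 70fd62d, ac62b9d, da9acd4, dfff4c2, f04ff1a}.
Reachable from f04ff1a: {da9acd4, f04ff1a}.
In 67c8794's history but not f04ff1a's: {17732af, 67c8794, 70fd62d, ac62b9d, dfff4c2} — 5 commits.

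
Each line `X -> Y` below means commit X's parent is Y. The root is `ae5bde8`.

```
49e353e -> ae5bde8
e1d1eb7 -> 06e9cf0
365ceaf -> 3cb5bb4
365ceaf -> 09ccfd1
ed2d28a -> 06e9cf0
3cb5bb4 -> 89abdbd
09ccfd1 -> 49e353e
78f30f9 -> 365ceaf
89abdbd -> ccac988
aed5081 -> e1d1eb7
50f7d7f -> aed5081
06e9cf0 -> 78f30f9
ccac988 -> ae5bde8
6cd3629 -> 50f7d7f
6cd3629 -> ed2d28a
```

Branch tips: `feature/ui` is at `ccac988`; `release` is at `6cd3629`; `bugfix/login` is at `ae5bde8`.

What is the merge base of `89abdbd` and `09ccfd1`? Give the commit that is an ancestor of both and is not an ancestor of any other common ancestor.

Ancestors of 89abdbd: {89abdbd, ae5bde8, ccac988}.
Ancestors of 09ccfd1: {09ccfd1, 49e353e, ae5bde8}.
Common ancestors: {ae5bde8}.
The only common ancestor is ae5bde8, so it is the merge base.

ae5bde8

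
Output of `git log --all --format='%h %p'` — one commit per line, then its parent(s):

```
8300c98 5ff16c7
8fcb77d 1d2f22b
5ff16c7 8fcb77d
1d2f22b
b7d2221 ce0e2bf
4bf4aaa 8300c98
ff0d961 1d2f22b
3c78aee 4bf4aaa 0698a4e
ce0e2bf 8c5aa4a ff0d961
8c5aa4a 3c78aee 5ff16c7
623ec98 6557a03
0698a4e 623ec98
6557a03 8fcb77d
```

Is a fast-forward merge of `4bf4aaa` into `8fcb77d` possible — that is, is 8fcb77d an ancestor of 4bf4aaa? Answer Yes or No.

Yes

A fast-forward from 8fcb77d to 4bf4aaa is possible iff 8fcb77d is an ancestor of 4bf4aaa.
Ancestors of 4bf4aaa: {1d2f22b, 4bf4aaa, 5ff16c7, 8300c98, 8fcb77d}.
8fcb77d is among them, so fast-forward is possible.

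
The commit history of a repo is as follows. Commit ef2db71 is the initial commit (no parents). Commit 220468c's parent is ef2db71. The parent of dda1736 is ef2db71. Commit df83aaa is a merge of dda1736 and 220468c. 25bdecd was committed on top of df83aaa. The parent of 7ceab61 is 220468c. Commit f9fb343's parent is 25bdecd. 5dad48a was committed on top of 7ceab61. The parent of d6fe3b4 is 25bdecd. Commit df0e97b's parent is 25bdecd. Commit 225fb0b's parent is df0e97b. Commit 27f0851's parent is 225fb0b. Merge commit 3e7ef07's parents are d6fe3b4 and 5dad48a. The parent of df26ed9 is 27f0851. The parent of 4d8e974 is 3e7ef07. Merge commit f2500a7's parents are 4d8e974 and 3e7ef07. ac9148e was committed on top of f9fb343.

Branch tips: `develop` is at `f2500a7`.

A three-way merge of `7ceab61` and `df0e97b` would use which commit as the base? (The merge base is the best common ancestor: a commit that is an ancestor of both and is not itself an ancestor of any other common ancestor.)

220468c

Ancestors of 7ceab61: {220468c, 7ceab61, ef2db71}.
Ancestors of df0e97b: {220468c, 25bdecd, dda1736, df0e97b, df83aaa, ef2db71}.
Common ancestors: {220468c, ef2db71}.
Among these, 220468c is not an ancestor of any other common ancestor — it is the merge base.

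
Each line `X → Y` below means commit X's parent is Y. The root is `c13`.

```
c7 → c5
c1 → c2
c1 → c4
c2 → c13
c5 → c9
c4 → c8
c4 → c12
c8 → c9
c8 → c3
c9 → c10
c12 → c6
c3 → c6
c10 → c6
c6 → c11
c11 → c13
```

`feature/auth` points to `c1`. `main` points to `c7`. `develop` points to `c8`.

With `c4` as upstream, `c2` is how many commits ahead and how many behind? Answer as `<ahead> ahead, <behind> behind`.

Reachable from c2: {c13, c2}.
Reachable from c4: {c10, c11, c12, c13, c3, c4, c6, c8, c9}.
Only in c2's history (ahead): {c2} — 1.
Only in c4's history (behind): {c10, c11, c12, c3, c4, c6, c8, c9} — 8.

1 ahead, 8 behind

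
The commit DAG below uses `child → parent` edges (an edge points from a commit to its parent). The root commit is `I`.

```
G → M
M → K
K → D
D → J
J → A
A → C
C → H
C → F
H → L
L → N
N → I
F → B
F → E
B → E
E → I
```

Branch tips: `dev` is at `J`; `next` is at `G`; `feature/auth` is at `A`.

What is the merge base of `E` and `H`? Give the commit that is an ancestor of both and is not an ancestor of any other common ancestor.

I

Ancestors of E: {E, I}.
Ancestors of H: {H, I, L, N}.
Common ancestors: {I}.
The only common ancestor is I, so it is the merge base.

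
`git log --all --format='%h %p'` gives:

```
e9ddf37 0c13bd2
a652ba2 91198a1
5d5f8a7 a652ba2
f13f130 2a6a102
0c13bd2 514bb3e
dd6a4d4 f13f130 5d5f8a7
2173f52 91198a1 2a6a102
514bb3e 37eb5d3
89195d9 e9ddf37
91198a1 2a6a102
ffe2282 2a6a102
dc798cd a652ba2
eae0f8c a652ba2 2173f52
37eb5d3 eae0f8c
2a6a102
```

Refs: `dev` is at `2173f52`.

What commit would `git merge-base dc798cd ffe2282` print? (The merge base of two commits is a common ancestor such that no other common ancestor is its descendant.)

2a6a102

Ancestors of dc798cd: {2a6a102, 91198a1, a652ba2, dc798cd}.
Ancestors of ffe2282: {2a6a102, ffe2282}.
Common ancestors: {2a6a102}.
The only common ancestor is 2a6a102, so it is the merge base.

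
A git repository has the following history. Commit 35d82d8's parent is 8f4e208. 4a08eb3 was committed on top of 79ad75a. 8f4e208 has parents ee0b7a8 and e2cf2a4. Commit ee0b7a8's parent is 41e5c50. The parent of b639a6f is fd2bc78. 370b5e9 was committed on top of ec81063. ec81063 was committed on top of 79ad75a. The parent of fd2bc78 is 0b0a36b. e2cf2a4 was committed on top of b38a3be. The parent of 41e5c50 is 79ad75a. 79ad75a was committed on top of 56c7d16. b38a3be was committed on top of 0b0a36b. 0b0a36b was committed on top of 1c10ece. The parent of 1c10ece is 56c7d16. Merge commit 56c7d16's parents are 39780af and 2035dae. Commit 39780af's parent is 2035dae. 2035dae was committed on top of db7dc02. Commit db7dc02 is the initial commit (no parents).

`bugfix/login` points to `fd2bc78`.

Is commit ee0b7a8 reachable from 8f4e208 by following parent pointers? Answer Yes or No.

Yes

Ancestors of 8f4e208 (commits reachable by following parents): {0b0a36b, 1c10ece, 2035dae, 39780af, 41e5c50, 56c7d16, 79ad75a, 8f4e208, b38a3be, db7dc02, e2cf2a4, ee0b7a8}.
ee0b7a8 is in that set, so it is an ancestor of 8f4e208.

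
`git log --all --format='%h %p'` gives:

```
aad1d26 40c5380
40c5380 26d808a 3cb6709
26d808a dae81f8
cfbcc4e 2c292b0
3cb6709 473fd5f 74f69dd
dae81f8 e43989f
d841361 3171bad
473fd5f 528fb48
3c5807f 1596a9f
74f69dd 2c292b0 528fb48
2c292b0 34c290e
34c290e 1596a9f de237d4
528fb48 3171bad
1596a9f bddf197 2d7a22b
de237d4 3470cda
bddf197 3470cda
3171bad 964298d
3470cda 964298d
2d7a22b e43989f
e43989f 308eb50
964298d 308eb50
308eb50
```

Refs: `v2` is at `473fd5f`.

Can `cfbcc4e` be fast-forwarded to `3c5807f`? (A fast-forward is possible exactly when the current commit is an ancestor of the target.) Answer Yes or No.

No

A fast-forward from cfbcc4e to 3c5807f is possible iff cfbcc4e is an ancestor of 3c5807f.
Ancestors of 3c5807f: {1596a9f, 2d7a22b, 308eb50, 3470cda, 3c5807f, 964298d, bddf197, e43989f}.
cfbcc4e is not among them, so fast-forward is not possible.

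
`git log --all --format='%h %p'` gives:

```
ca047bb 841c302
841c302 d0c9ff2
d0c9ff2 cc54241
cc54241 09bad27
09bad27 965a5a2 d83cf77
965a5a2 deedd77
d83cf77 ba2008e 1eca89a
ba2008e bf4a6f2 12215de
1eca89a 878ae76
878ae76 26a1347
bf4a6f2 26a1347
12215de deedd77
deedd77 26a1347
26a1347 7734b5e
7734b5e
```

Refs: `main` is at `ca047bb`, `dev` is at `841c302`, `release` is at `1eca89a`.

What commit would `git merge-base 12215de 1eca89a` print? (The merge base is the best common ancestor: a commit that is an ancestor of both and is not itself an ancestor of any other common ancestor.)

26a1347

Ancestors of 12215de: {12215de, 26a1347, 7734b5e, deedd77}.
Ancestors of 1eca89a: {1eca89a, 26a1347, 7734b5e, 878ae76}.
Common ancestors: {26a1347, 7734b5e}.
Among these, 26a1347 is not an ancestor of any other common ancestor — it is the merge base.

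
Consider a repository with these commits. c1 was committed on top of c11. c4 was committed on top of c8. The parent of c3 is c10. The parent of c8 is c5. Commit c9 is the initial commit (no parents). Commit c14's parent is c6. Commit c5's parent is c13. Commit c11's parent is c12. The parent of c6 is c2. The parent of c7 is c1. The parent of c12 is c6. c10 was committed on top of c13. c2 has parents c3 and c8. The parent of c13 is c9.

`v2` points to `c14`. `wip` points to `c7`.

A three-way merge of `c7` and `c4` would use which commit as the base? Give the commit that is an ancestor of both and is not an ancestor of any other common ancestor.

Ancestors of c7: {c1, c10, c11, c12, c13, c2, c3, c5, c6, c7, c8, c9}.
Ancestors of c4: {c13, c4, c5, c8, c9}.
Common ancestors: {c13, c5, c8, c9}.
Among these, c8 is not an ancestor of any other common ancestor — it is the merge base.

c8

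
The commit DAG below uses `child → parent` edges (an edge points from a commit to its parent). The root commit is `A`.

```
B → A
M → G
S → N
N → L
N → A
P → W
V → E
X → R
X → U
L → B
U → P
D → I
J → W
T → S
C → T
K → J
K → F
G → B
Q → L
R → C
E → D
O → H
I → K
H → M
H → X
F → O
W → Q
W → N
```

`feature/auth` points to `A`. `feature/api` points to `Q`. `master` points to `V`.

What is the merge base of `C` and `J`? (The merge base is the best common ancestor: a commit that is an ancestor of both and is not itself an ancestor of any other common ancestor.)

N

Ancestors of C: {A, B, C, L, N, S, T}.
Ancestors of J: {A, B, J, L, N, Q, W}.
Common ancestors: {A, B, L, N}.
Among these, N is not an ancestor of any other common ancestor — it is the merge base.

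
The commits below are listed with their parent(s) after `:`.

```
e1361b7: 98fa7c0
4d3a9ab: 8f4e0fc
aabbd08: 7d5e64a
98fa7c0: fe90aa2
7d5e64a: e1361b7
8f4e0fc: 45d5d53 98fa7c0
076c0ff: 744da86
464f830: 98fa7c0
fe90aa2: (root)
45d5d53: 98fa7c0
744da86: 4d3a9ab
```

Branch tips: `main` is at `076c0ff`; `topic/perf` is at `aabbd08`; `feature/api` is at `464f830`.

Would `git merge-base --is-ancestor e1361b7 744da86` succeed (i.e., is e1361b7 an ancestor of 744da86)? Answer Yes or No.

Ancestors of 744da86: {45d5d53, 4d3a9ab, 744da86, 8f4e0fc, 98fa7c0, fe90aa2}.
e1361b7 is not in that set, so it is not an ancestor of 744da86.

No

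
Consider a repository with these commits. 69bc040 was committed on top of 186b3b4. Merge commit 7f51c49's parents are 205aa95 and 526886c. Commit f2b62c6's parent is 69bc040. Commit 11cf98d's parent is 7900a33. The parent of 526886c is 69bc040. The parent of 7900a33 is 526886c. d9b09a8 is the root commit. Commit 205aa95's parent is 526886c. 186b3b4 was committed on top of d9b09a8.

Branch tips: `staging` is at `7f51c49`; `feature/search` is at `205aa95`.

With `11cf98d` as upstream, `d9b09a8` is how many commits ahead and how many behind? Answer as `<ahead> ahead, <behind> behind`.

0 ahead, 5 behind

Reachable from d9b09a8: {d9b09a8}.
Reachable from 11cf98d: {11cf98d, 186b3b4, 526886c, 69bc040, 7900a33, d9b09a8}.
Only in d9b09a8's history (ahead): {} — 0.
Only in 11cf98d's history (behind): {11cf98d, 186b3b4, 526886c, 69bc040, 7900a33} — 5.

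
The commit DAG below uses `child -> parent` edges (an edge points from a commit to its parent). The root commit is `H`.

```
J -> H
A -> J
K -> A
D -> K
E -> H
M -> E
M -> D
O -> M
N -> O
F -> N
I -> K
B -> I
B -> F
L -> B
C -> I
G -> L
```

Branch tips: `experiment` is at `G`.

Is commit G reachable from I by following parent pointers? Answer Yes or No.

No

Ancestors of I: {A, H, I, J, K}.
G is not in that set, so it is not an ancestor of I.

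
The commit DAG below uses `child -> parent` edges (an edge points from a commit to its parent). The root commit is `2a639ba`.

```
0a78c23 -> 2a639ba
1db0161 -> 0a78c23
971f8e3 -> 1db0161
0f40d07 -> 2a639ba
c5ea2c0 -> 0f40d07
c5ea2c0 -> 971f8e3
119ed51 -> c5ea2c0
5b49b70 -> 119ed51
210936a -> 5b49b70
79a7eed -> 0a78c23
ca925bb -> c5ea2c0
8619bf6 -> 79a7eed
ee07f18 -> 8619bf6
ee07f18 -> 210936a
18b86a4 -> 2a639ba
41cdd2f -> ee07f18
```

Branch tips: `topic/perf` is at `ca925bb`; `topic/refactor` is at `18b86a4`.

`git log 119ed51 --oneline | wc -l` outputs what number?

7

Walking parent pointers from 119ed51: reachable set = {0a78c23, 0f40d07, 119ed51, 1db0161, 2a639ba, 971f8e3, c5ea2c0}.
That is 7 commits.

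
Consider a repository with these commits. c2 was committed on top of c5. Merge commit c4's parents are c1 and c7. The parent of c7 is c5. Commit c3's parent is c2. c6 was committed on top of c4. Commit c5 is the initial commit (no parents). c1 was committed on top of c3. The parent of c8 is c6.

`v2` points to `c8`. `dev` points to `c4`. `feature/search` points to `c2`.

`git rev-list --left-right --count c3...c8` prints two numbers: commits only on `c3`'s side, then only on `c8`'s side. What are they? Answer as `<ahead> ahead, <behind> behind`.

0 ahead, 5 behind

Reachable from c3: {c2, c3, c5}.
Reachable from c8: {c1, c2, c3, c4, c5, c6, c7, c8}.
Only in c3's history (ahead): {} — 0.
Only in c8's history (behind): {c1, c4, c6, c7, c8} — 5.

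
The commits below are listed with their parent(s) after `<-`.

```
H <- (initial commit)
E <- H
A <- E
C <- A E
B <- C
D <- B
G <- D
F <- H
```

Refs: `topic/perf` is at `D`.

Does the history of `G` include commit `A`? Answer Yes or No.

Ancestors of G (commits reachable by following parents): {A, B, C, D, E, G, H}.
A is in that set, so it is an ancestor of G.

Yes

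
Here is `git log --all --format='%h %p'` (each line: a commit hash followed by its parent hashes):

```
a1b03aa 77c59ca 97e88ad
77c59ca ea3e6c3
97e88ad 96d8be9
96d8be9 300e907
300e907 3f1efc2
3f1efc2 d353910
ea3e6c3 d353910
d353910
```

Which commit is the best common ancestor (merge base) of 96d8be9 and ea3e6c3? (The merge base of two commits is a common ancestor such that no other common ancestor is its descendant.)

d353910

Ancestors of 96d8be9: {300e907, 3f1efc2, 96d8be9, d353910}.
Ancestors of ea3e6c3: {d353910, ea3e6c3}.
Common ancestors: {d353910}.
The only common ancestor is d353910, so it is the merge base.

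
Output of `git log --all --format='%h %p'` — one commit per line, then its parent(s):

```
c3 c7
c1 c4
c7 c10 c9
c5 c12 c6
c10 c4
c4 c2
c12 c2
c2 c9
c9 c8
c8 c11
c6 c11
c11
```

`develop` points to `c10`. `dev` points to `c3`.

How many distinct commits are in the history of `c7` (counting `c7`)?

7

Walking parent pointers from c7: reachable set = {c10, c11, c2, c4, c7, c8, c9}.
That is 7 commits.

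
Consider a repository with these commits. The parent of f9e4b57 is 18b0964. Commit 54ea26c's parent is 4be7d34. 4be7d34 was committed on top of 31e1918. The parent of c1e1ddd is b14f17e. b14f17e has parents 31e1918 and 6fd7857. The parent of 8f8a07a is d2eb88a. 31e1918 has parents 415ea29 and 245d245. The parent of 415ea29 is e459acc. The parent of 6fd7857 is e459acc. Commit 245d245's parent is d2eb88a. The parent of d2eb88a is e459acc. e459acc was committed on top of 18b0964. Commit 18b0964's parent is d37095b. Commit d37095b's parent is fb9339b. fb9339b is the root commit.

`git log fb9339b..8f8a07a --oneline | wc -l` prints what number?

5

Reachable from 8f8a07a: {18b0964, 8f8a07a, d2eb88a, d37095b, e459acc, fb9339b}.
Reachable from fb9339b: {fb9339b}.
In 8f8a07a's history but not fb9339b's: {18b0964, 8f8a07a, d2eb88a, d37095b, e459acc} — 5 commits.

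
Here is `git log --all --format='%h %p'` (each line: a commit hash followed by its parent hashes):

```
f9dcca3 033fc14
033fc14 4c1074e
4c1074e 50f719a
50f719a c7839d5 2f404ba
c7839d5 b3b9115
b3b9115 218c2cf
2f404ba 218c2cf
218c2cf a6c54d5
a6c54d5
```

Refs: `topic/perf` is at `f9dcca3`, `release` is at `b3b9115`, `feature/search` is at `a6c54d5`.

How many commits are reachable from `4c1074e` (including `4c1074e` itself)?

7

Walking parent pointers from 4c1074e: reachable set = {218c2cf, 2f404ba, 4c1074e, 50f719a, a6c54d5, b3b9115, c7839d5}.
That is 7 commits.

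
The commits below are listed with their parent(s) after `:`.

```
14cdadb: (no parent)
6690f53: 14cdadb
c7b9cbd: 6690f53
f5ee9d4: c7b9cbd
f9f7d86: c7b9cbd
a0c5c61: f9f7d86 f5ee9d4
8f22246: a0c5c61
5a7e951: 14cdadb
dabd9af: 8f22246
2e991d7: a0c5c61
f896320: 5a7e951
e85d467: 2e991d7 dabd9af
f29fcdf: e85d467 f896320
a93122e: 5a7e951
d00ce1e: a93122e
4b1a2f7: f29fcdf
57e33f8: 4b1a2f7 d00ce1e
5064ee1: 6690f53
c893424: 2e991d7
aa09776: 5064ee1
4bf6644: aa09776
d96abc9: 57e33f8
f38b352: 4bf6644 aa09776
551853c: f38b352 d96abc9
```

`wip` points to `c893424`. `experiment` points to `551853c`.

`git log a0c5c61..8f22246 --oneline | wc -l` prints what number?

Reachable from 8f22246: {14cdadb, 6690f53, 8f22246, a0c5c61, c7b9cbd, f5ee9d4, f9f7d86}.
Reachable from a0c5c61: {14cdadb, 6690f53, a0c5c61, c7b9cbd, f5ee9d4, f9f7d86}.
In 8f22246's history but not a0c5c61's: {8f22246} — 1 commit.

1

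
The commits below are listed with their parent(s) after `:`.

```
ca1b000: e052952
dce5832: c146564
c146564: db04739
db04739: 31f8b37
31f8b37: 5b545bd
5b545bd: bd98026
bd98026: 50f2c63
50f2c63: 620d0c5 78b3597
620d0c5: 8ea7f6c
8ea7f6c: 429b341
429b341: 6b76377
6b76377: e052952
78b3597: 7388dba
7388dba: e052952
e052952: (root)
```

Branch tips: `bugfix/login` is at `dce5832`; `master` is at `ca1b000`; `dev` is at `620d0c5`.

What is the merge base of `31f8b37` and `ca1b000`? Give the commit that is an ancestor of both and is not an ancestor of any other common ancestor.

e052952

Ancestors of 31f8b37: {31f8b37, 429b341, 50f2c63, 5b545bd, 620d0c5, 6b76377, 7388dba, 78b3597, 8ea7f6c, bd98026, e052952}.
Ancestors of ca1b000: {ca1b000, e052952}.
Common ancestors: {e052952}.
The only common ancestor is e052952, so it is the merge base.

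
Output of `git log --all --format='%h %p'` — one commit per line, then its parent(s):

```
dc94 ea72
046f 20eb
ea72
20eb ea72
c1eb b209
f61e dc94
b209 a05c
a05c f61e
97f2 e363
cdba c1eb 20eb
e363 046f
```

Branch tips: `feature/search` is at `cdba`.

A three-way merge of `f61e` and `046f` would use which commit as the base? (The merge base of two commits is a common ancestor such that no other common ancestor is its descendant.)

ea72

Ancestors of f61e: {dc94, ea72, f61e}.
Ancestors of 046f: {046f, 20eb, ea72}.
Common ancestors: {ea72}.
The only common ancestor is ea72, so it is the merge base.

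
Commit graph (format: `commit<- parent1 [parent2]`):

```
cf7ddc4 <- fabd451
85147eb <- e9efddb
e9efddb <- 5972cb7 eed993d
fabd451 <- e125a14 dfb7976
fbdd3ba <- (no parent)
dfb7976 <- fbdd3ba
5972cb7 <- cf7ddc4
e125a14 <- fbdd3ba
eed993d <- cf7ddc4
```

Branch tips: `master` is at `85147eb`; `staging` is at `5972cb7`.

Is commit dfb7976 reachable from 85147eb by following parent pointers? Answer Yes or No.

Yes

Ancestors of 85147eb (commits reachable by following parents): {5972cb7, 85147eb, cf7ddc4, dfb7976, e125a14, e9efddb, eed993d, fabd451, fbdd3ba}.
dfb7976 is in that set, so it is an ancestor of 85147eb.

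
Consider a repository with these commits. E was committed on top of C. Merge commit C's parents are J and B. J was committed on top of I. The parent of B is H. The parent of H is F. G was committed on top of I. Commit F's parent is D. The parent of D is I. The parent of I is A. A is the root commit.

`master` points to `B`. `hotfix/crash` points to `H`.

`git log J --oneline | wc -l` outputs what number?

Walking parent pointers from J: reachable set = {A, I, J}.
That is 3 commits.

3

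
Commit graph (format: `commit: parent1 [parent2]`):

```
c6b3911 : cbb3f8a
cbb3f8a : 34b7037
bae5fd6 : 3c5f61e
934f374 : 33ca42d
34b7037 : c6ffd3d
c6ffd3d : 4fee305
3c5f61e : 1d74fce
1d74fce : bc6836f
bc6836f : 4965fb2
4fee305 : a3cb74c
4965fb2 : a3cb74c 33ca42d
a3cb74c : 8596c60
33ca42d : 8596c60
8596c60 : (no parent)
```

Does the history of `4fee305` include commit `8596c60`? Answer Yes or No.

Yes

Ancestors of 4fee305 (commits reachable by following parents): {4fee305, 8596c60, a3cb74c}.
8596c60 is in that set, so it is an ancestor of 4fee305.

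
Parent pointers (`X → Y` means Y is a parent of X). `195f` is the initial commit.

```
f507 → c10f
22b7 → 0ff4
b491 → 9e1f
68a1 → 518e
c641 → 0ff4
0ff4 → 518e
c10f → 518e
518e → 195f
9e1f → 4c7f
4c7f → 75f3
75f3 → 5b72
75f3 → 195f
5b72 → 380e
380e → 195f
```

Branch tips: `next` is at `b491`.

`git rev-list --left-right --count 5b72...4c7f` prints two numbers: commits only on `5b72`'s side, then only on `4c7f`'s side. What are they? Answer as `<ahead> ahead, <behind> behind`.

Reachable from 5b72: {195f, 380e, 5b72}.
Reachable from 4c7f: {195f, 380e, 4c7f, 5b72, 75f3}.
Only in 5b72's history (ahead): {} — 0.
Only in 4c7f's history (behind): {4c7f, 75f3} — 2.

0 ahead, 2 behind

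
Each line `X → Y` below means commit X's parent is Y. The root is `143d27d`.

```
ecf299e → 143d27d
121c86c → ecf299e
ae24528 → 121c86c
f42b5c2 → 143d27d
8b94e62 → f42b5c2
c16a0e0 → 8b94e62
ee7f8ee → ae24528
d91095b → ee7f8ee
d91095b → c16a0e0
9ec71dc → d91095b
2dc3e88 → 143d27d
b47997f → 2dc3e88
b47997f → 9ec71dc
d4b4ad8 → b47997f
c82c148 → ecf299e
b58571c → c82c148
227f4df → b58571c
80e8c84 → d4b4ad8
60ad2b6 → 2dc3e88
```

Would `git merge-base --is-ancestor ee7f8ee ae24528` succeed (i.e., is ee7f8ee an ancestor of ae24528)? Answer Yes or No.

Ancestors of ae24528: {121c86c, 143d27d, ae24528, ecf299e}.
ee7f8ee is not in that set, so it is not an ancestor of ae24528.

No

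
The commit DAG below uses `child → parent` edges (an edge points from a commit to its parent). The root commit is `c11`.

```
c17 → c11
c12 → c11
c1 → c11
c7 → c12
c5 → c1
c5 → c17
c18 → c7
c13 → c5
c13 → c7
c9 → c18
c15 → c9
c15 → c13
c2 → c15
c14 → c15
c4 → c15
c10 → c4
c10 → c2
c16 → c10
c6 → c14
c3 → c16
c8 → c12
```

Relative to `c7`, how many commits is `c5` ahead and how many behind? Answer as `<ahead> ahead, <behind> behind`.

Reachable from c5: {c1, c11, c17, c5}.
Reachable from c7: {c11, c12, c7}.
Only in c5's history (ahead): {c1, c17, c5} — 3.
Only in c7's history (behind): {c12, c7} — 2.

3 ahead, 2 behind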